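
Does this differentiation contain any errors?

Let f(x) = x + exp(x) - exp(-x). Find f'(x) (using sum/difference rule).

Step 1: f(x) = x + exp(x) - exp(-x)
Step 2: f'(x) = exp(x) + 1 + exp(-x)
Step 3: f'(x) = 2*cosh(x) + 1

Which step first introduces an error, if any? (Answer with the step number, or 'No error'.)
No error

All steps in this derivation are correct.
The final answer f'(x) = 2*cosh(x) + 1 is valid.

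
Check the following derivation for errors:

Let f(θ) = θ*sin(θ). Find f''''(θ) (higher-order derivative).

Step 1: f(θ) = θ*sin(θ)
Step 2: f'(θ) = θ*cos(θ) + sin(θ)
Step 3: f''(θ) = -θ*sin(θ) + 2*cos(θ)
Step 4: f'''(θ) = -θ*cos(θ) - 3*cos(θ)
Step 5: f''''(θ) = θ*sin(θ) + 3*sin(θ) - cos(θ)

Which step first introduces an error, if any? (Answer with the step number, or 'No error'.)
Step 4

Step 4 is incorrect due to a wrong trig function.
The step shows: -θ*cos(θ) - 3*cos(θ)
The correct value should be: -θ*cos(θ) - 3*sin(θ)

Explanation: sin(θ) was incorrectly written as cos(θ): the term -3*sin(θ) was incorrectly written as -3*cos(θ)
The later steps are derived from this incorrect expression, so the error originates in Step 4.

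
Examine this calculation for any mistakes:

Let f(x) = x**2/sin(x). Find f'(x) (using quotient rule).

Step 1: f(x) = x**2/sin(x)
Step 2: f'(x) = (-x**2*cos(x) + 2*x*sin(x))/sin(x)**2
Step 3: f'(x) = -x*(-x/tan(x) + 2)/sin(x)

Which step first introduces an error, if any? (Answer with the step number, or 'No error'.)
Step 3

Step 3 is incorrect due to a sign flip.
The step shows: -x*(-x/tan(x) + 2)/sin(x)
The correct value should be: x*(-x/tan(x) + 2)/sin(x)

Explanation: The sign of the whole expression was flipped: the term x*(-x/tan(x) + 2)/sin(x) was incorrectly written as -x*(-x/tan(x) + 2)/sin(x)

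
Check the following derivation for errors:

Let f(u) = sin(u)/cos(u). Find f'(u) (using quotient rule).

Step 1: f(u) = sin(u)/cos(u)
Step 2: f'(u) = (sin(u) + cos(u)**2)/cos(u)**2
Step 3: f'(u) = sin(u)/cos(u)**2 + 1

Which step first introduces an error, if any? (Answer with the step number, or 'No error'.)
Step 2

Step 2 is incorrect due to a wrong exponent.
The step shows: (sin(u) + cos(u)**2)/cos(u)**2
The correct value should be: (sin(u)**2 + cos(u)**2)/cos(u)**2

Explanation: The exponent 2 on sin(u) was incorrectly written as 1: the term (sin(u)**2 + cos(u)**2)/cos(u)**2 was incorrectly written as (sin(u) + cos(u)**2)/cos(u)**2
The later steps are derived from this incorrect expression, so the error originates in Step 2.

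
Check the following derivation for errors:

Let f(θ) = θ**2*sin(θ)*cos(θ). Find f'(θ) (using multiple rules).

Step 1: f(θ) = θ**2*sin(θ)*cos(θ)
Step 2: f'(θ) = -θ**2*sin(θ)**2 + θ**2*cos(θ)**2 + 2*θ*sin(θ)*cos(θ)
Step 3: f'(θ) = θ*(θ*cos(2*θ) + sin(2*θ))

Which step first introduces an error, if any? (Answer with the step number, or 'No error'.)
No error

All steps in this derivation are correct.
The final answer f'(θ) = θ*(θ*cos(2*θ) + sin(2*θ)) is valid.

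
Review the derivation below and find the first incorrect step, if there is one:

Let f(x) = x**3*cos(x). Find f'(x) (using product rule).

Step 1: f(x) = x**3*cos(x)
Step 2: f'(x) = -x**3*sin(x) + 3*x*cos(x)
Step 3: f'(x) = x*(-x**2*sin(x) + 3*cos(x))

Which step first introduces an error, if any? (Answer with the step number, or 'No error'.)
Step 2

Step 2 is incorrect due to a wrong exponent.
The step shows: -x**3*sin(x) + 3*x*cos(x)
The correct value should be: -x**3*sin(x) + 3*x**2*cos(x)

Explanation: The exponent 2 on x was incorrectly written as 1: the term 3*x**2*cos(x) was incorrectly written as 3*x*cos(x)
The later steps are derived from this incorrect expression, so the error originates in Step 2.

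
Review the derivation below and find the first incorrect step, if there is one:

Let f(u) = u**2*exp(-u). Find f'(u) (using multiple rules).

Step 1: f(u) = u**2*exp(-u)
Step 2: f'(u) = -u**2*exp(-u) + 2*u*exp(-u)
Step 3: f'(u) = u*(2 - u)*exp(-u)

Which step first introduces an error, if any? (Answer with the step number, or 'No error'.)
No error

All steps in this derivation are correct.
The final answer f'(u) = u*(2 - u)*exp(-u) is valid.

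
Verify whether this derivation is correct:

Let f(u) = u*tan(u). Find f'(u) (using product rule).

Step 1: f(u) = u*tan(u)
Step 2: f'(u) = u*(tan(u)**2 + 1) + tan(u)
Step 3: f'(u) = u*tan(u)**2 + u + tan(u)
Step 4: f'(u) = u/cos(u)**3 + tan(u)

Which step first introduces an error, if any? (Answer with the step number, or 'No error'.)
Step 4

Step 4 is incorrect due to a wrong exponent.
The step shows: u/cos(u)**3 + tan(u)
The correct value should be: u/cos(u)**2 + tan(u)

Explanation: The exponent -2 on cos(u) was incorrectly written as -3: the term u/cos(u)**2 was incorrectly written as u/cos(u)**3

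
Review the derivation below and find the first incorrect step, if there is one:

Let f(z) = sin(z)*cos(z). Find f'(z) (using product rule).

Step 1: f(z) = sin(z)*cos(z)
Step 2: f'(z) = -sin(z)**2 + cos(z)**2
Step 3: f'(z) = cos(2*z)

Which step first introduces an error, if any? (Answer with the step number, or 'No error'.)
No error

All steps in this derivation are correct.
The final answer f'(z) = cos(2*z) is valid.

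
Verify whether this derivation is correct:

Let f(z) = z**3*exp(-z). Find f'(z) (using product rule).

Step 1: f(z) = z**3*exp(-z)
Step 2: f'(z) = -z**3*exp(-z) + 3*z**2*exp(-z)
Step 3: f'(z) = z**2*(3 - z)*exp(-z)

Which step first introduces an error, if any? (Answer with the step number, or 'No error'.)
No error

All steps in this derivation are correct.
The final answer f'(z) = z**2*(3 - z)*exp(-z) is valid.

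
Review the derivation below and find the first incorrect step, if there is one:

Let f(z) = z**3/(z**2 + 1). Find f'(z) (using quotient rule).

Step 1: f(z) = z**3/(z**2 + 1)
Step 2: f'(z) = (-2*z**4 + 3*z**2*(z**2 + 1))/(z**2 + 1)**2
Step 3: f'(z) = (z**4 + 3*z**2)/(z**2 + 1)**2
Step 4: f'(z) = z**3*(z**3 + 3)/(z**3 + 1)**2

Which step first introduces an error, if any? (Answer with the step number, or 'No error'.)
Step 4

Step 4 is incorrect due to a wrong exponent.
The step shows: z**3*(z**3 + 3)/(z**3 + 1)**2
The correct value should be: z**2*(z**2 + 3)/(z**2 + 1)**2

Explanation: The exponent 2 on z was incorrectly written as 3: the term z**2*(z**2 + 3)/(z**2 + 1)**2 was incorrectly written as z**3*(z**3 + 3)/(z**3 + 1)**2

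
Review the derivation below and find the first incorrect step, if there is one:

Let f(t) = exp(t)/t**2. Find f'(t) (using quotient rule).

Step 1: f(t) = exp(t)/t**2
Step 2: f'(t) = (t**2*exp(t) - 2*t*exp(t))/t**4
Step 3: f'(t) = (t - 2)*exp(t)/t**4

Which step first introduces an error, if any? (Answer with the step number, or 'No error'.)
Step 3

Step 3 is incorrect due to a wrong exponent.
The step shows: (t - 2)*exp(t)/t**4
The correct value should be: (t - 2)*exp(t)/t**3

Explanation: The exponent -3 on t was incorrectly written as -4: the term (t - 2)*exp(t)/t**3 was incorrectly written as (t - 2)*exp(t)/t**4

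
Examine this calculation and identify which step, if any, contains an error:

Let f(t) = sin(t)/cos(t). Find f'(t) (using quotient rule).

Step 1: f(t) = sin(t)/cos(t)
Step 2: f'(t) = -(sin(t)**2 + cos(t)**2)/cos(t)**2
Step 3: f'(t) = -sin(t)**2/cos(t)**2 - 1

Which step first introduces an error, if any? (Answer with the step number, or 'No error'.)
Step 2

Step 2 is incorrect due to a sign flip.
The step shows: -(sin(t)**2 + cos(t)**2)/cos(t)**2
The correct value should be: (sin(t)**2 + cos(t)**2)/cos(t)**2

Explanation: The sign of the whole expression was flipped: the term (sin(t)**2 + cos(t)**2)/cos(t)**2 was incorrectly written as -(sin(t)**2 + cos(t)**2)/cos(t)**2
The later steps are derived from this incorrect expression, so the error originates in Step 2.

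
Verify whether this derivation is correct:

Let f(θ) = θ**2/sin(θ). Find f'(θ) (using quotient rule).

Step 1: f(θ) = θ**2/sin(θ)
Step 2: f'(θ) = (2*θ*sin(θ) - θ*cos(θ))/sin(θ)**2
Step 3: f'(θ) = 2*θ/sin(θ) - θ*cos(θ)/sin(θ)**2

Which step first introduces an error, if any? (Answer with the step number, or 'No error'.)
Step 2

Step 2 is incorrect due to a wrong exponent.
The step shows: (2*θ*sin(θ) - θ*cos(θ))/sin(θ)**2
The correct value should be: (-θ**2*cos(θ) + 2*θ*sin(θ))/sin(θ)**2

Explanation: The exponent 2 on θ was incorrectly written as 1: the term (-θ**2*cos(θ) + 2*θ*sin(θ))/sin(θ)**2 was incorrectly written as (2*θ*sin(θ) - θ*cos(θ))/sin(θ)**2
The later steps are derived from this incorrect expression, so the error originates in Step 2.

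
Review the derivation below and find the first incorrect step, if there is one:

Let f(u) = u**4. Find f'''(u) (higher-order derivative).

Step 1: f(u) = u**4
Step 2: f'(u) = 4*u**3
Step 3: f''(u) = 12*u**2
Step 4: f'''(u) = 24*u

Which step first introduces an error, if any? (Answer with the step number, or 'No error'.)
No error

All steps in this derivation are correct.
The final answer f'''(u) = 24*u is valid.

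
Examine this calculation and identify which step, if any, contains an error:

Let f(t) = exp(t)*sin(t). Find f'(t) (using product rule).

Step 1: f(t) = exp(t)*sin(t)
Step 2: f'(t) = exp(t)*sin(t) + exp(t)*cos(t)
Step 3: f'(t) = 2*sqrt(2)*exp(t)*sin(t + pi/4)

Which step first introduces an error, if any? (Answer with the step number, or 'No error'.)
Step 3

Step 3 is incorrect due to a wrong exponent.
The step shows: 2*sqrt(2)*exp(t)*sin(t + pi/4)
The correct value should be: sqrt(2)*exp(t)*sin(t + pi/4)

Explanation: The exponent 1/2 on 2 was incorrectly written as 3/2: the term sqrt(2)*exp(t)*sin(t + pi/4) was incorrectly written as 2*sqrt(2)*exp(t)*sin(t + pi/4)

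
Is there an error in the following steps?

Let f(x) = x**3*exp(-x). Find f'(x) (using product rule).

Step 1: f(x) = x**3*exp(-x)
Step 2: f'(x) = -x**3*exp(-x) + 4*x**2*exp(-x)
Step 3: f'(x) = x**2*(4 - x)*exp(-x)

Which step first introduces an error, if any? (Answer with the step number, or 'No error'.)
Step 2

Step 2 is incorrect due to a wrong coefficient.
The step shows: -x**3*exp(-x) + 4*x**2*exp(-x)
The correct value should be: -x**3*exp(-x) + 3*x**2*exp(-x)

Explanation: The coefficient 3 was incorrectly written as 4: the term 3*x**2*exp(-x) was incorrectly written as 4*x**2*exp(-x)
The later steps are derived from this incorrect expression, so the error originates in Step 2.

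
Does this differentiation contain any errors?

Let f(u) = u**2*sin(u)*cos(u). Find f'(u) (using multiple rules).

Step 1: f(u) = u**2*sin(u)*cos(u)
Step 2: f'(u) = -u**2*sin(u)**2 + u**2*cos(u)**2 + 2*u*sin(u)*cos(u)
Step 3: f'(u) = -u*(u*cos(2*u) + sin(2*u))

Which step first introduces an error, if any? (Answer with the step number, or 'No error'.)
Step 3

Step 3 is incorrect due to a sign flip.
The step shows: -u*(u*cos(2*u) + sin(2*u))
The correct value should be: u*(u*cos(2*u) + sin(2*u))

Explanation: The sign of the whole expression was flipped: the term u*(u*cos(2*u) + sin(2*u)) was incorrectly written as -u*(u*cos(2*u) + sin(2*u))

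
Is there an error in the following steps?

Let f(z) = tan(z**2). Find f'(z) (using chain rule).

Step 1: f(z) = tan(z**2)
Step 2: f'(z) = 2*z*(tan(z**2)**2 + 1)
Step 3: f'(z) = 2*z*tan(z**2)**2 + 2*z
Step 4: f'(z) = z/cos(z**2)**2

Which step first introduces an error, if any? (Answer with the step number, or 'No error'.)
Step 4

Step 4 is incorrect due to a wrong coefficient.
The step shows: z/cos(z**2)**2
The correct value should be: 2*z/cos(z**2)**2

Explanation: The coefficient 2 was incorrectly written as 1: the term 2*z/cos(z**2)**2 was incorrectly written as z/cos(z**2)**2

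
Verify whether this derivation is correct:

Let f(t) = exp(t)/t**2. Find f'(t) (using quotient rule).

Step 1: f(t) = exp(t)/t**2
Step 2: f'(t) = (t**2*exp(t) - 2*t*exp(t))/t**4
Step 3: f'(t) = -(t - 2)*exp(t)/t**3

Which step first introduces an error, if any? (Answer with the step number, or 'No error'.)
Step 3

Step 3 is incorrect due to a sign flip.
The step shows: -(t - 2)*exp(t)/t**3
The correct value should be: (t - 2)*exp(t)/t**3

Explanation: The sign of the whole expression was flipped: the term (t - 2)*exp(t)/t**3 was incorrectly written as -(t - 2)*exp(t)/t**3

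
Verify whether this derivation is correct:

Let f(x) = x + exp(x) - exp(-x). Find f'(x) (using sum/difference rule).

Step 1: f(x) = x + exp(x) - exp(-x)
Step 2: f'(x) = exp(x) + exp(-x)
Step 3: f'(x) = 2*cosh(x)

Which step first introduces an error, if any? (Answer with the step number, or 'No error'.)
Step 2

Step 2 is incorrect due to a dropped term.
The step shows: exp(x) + exp(-x)
The correct value should be: exp(x) + 1 + exp(-x)

Explanation: A term was dropped: the term 1 was incorrectly omitted
The later steps are derived from this incorrect expression, so the error originates in Step 2.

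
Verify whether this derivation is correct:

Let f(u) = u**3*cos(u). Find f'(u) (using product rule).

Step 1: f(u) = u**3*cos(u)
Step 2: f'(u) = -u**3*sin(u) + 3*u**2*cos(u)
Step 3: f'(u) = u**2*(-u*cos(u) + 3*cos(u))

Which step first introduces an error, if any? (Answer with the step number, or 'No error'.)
Step 3

Step 3 is incorrect due to a wrong trig function.
The step shows: u**2*(-u*cos(u) + 3*cos(u))
The correct value should be: u**2*(-u*sin(u) + 3*cos(u))

Explanation: sin(u) was incorrectly written as cos(u): the term u**2*(-u*sin(u) + 3*cos(u)) was incorrectly written as u**2*(-u*cos(u) + 3*cos(u))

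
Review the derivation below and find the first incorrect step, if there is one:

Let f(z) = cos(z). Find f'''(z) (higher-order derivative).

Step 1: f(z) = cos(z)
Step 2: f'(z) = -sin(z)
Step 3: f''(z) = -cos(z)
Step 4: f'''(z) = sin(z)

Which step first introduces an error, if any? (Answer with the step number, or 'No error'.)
No error

All steps in this derivation are correct.
The final answer f'''(z) = sin(z) is valid.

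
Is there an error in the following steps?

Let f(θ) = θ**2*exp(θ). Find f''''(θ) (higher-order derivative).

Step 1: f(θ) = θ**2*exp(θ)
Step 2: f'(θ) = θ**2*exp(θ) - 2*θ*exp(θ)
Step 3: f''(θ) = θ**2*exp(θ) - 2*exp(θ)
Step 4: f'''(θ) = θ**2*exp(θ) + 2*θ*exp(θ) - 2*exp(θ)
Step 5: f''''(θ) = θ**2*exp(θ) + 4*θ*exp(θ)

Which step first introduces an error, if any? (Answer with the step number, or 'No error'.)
Step 2

Step 2 is incorrect due to a sign flip.
The step shows: θ**2*exp(θ) - 2*θ*exp(θ)
The correct value should be: θ**2*exp(θ) + 2*θ*exp(θ)

Explanation: The sign of one term was flipped: the term 2*θ*exp(θ) was incorrectly written as -2*θ*exp(θ)
The later steps are derived from this incorrect expression, so the error originates in Step 2.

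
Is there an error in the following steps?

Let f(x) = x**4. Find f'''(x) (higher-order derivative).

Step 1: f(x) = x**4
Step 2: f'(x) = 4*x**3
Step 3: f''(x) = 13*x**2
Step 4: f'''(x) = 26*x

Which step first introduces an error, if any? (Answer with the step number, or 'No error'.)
Step 3

Step 3 is incorrect due to a wrong coefficient.
The step shows: 13*x**2
The correct value should be: 12*x**2

Explanation: The coefficient 12 was incorrectly written as 13: the term 12*x**2 was incorrectly written as 13*x**2
The later steps are derived from this incorrect expression, so the error originates in Step 3.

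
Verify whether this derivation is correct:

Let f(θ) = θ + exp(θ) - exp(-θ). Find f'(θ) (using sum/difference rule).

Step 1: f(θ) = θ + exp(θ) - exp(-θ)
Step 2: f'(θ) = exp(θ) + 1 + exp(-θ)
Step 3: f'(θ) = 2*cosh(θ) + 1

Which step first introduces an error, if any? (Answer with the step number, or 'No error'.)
No error

All steps in this derivation are correct.
The final answer f'(θ) = 2*cosh(θ) + 1 is valid.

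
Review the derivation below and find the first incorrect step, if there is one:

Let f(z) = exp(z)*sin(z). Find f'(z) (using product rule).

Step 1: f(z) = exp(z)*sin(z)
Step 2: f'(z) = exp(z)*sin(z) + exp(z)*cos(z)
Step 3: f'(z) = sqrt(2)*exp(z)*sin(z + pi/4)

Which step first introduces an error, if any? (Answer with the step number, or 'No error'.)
No error

All steps in this derivation are correct.
The final answer f'(z) = sqrt(2)*exp(z)*sin(z + pi/4) is valid.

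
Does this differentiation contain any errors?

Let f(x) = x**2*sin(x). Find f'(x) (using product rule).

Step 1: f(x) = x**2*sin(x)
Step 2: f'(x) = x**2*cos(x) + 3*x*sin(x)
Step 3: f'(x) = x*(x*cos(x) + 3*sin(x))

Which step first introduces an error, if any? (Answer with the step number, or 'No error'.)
Step 2

Step 2 is incorrect due to a wrong coefficient.
The step shows: x**2*cos(x) + 3*x*sin(x)
The correct value should be: x**2*cos(x) + 2*x*sin(x)

Explanation: The coefficient 2 was incorrectly written as 3: the term 2*x*sin(x) was incorrectly written as 3*x*sin(x)
The later steps are derived from this incorrect expression, so the error originates in Step 2.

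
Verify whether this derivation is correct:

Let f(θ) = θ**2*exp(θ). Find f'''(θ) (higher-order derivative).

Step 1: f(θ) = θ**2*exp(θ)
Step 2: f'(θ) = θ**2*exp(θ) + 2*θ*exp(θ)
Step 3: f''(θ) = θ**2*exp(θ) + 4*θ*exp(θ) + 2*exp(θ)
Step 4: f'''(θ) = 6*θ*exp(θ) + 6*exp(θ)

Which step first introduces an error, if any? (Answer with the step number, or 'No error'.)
Step 4

Step 4 is incorrect due to a dropped term.
The step shows: 6*θ*exp(θ) + 6*exp(θ)
The correct value should be: θ**2*exp(θ) + 6*θ*exp(θ) + 6*exp(θ)

Explanation: A term was dropped: the term θ**2*exp(θ) was incorrectly omitted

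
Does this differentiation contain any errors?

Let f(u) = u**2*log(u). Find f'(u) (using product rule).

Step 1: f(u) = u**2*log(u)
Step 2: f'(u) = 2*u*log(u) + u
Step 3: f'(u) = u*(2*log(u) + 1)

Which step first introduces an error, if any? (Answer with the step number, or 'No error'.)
No error

All steps in this derivation are correct.
The final answer f'(u) = u*(2*log(u) + 1) is valid.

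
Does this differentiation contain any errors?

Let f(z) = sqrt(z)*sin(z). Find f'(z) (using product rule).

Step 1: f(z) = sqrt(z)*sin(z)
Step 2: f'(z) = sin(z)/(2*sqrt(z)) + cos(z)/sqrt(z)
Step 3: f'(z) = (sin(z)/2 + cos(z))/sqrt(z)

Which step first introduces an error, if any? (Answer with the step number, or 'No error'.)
Step 2

Step 2 is incorrect due to a wrong exponent.
The step shows: sin(z)/(2*sqrt(z)) + cos(z)/sqrt(z)
The correct value should be: sqrt(z)*cos(z) + sin(z)/(2*sqrt(z))

Explanation: The exponent 1/2 on z was incorrectly written as -1/2: the term sqrt(z)*cos(z) was incorrectly written as cos(z)/sqrt(z)
The later steps are derived from this incorrect expression, so the error originates in Step 2.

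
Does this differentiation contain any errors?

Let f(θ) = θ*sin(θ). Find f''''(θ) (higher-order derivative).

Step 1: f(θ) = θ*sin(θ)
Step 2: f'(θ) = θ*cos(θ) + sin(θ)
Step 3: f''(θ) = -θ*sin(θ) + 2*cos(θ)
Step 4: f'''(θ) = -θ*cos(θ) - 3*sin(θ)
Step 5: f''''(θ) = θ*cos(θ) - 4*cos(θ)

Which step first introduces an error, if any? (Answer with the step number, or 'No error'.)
Step 5

Step 5 is incorrect due to a wrong trig function.
The step shows: θ*cos(θ) - 4*cos(θ)
The correct value should be: θ*sin(θ) - 4*cos(θ)

Explanation: sin(θ) was incorrectly written as cos(θ): the term θ*sin(θ) was incorrectly written as θ*cos(θ)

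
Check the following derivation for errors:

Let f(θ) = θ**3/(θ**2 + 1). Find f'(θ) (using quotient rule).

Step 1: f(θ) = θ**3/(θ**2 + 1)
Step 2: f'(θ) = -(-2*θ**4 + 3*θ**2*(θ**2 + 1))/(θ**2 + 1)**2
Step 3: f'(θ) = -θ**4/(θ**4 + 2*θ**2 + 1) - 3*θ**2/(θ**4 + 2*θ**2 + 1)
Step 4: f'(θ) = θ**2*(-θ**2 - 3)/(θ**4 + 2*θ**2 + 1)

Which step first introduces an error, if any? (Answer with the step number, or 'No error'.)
Step 2

Step 2 is incorrect due to a sign flip.
The step shows: -(-2*θ**4 + 3*θ**2*(θ**2 + 1))/(θ**2 + 1)**2
The correct value should be: (-2*θ**4 + 3*θ**2*(θ**2 + 1))/(θ**2 + 1)**2

Explanation: The sign of the whole expression was flipped: the term (-2*θ**4 + 3*θ**2*(θ**2 + 1))/(θ**2 + 1)**2 was incorrectly written as -(-2*θ**4 + 3*θ**2*(θ**2 + 1))/(θ**2 + 1)**2
The later steps are derived from this incorrect expression, so the error originates in Step 2.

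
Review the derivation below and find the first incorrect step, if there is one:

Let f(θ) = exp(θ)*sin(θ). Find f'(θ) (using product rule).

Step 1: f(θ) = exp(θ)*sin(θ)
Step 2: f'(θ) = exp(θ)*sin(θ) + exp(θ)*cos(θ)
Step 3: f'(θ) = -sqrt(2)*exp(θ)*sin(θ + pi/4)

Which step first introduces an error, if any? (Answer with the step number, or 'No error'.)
Step 3

Step 3 is incorrect due to a sign flip.
The step shows: -sqrt(2)*exp(θ)*sin(θ + pi/4)
The correct value should be: sqrt(2)*exp(θ)*sin(θ + pi/4)

Explanation: The sign of the whole expression was flipped: the term sqrt(2)*exp(θ)*sin(θ + pi/4) was incorrectly written as -sqrt(2)*exp(θ)*sin(θ + pi/4)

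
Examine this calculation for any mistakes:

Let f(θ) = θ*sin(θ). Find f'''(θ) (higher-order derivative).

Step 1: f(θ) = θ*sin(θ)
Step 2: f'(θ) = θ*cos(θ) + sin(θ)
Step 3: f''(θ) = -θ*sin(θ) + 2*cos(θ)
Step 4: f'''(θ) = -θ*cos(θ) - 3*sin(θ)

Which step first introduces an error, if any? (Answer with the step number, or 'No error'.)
No error

All steps in this derivation are correct.
The final answer f'''(θ) = -θ*cos(θ) - 3*sin(θ) is valid.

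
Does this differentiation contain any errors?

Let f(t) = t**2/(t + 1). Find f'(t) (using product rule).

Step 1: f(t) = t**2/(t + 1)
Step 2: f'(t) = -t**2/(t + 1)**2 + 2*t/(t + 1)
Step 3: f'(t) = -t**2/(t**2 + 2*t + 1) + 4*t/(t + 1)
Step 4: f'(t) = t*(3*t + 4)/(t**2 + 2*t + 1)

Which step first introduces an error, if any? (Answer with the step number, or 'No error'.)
Step 3

Step 3 is incorrect due to a wrong coefficient.
The step shows: -t**2/(t**2 + 2*t + 1) + 4*t/(t + 1)
The correct value should be: -t**2/(t**2 + 2*t + 1) + 2*t/(t + 1)

Explanation: The coefficient 2 was incorrectly written as 4: the term 2*t/(t + 1) was incorrectly written as 4*t/(t + 1)
The later steps are derived from this incorrect expression, so the error originates in Step 3.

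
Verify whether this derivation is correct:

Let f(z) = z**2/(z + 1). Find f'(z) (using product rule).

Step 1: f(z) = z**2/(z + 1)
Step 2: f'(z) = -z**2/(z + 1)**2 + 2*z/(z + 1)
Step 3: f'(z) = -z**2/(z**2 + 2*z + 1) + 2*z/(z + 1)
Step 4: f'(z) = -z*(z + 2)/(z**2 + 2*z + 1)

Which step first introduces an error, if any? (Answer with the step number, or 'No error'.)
Step 4

Step 4 is incorrect due to a sign flip.
The step shows: -z*(z + 2)/(z**2 + 2*z + 1)
The correct value should be: z*(z + 2)/(z**2 + 2*z + 1)

Explanation: The sign of the whole expression was flipped: the term z*(z + 2)/(z**2 + 2*z + 1) was incorrectly written as -z*(z + 2)/(z**2 + 2*z + 1)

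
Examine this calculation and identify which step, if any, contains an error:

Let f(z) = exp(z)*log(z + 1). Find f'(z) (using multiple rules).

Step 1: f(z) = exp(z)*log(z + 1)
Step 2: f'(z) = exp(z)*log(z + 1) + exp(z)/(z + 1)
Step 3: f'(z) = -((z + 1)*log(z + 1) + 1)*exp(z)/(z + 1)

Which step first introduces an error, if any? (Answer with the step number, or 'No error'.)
Step 3

Step 3 is incorrect due to a sign flip.
The step shows: -((z + 1)*log(z + 1) + 1)*exp(z)/(z + 1)
The correct value should be: ((z + 1)*log(z + 1) + 1)*exp(z)/(z + 1)

Explanation: The sign of the whole expression was flipped: the term ((z + 1)*log(z + 1) + 1)*exp(z)/(z + 1) was incorrectly written as -((z + 1)*log(z + 1) + 1)*exp(z)/(z + 1)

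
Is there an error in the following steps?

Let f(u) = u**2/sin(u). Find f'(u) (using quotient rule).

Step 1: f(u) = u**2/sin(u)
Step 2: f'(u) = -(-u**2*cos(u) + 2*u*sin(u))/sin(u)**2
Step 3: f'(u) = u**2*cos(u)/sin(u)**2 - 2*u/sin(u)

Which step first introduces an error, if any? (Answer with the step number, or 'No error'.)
Step 2

Step 2 is incorrect due to a sign flip.
The step shows: -(-u**2*cos(u) + 2*u*sin(u))/sin(u)**2
The correct value should be: (-u**2*cos(u) + 2*u*sin(u))/sin(u)**2

Explanation: The sign of the whole expression was flipped: the term (-u**2*cos(u) + 2*u*sin(u))/sin(u)**2 was incorrectly written as -(-u**2*cos(u) + 2*u*sin(u))/sin(u)**2
The later steps are derived from this incorrect expression, so the error originates in Step 2.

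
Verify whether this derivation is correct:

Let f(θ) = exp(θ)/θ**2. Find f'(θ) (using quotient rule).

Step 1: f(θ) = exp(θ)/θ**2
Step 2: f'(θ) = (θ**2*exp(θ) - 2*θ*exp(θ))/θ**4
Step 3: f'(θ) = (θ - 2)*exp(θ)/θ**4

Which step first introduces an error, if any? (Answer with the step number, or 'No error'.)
Step 3

Step 3 is incorrect due to a wrong exponent.
The step shows: (θ - 2)*exp(θ)/θ**4
The correct value should be: (θ - 2)*exp(θ)/θ**3

Explanation: The exponent -3 on θ was incorrectly written as -4: the term (θ - 2)*exp(θ)/θ**3 was incorrectly written as (θ - 2)*exp(θ)/θ**4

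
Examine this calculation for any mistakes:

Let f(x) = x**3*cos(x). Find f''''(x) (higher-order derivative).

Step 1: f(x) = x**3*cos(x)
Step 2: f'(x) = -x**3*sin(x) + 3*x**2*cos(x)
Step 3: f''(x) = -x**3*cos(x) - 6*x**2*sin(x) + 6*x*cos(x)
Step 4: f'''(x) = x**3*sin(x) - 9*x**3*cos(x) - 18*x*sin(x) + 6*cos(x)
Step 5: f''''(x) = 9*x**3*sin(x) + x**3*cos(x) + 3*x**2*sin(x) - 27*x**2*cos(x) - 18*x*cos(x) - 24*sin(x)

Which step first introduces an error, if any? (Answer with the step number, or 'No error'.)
Step 4

Step 4 is incorrect due to a wrong exponent.
The step shows: x**3*sin(x) - 9*x**3*cos(x) - 18*x*sin(x) + 6*cos(x)
The correct value should be: x**3*sin(x) - 9*x**2*cos(x) - 18*x*sin(x) + 6*cos(x)

Explanation: The exponent 2 on x was incorrectly written as 3: the term -9*x**2*cos(x) was incorrectly written as -9*x**3*cos(x)
The later steps are derived from this incorrect expression, so the error originates in Step 4.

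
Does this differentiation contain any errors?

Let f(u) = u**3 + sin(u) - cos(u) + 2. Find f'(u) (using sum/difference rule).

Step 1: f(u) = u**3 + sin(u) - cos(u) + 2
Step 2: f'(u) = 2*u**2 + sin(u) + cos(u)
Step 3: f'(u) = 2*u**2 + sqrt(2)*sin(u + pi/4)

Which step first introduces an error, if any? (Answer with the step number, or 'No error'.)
Step 2

Step 2 is incorrect due to a wrong coefficient.
The step shows: 2*u**2 + sin(u) + cos(u)
The correct value should be: 3*u**2 + sin(u) + cos(u)

Explanation: The coefficient 3 was incorrectly written as 2: the term 3*u**2 was incorrectly written as 2*u**2
The later steps are derived from this incorrect expression, so the error originates in Step 2.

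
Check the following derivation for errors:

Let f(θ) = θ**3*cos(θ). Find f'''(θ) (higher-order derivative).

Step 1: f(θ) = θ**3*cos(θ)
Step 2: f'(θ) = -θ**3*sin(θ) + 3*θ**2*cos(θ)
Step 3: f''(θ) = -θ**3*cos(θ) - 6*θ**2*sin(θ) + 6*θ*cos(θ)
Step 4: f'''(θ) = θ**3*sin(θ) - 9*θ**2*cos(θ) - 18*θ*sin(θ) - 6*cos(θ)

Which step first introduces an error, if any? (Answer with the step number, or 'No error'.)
Step 4

Step 4 is incorrect due to a sign flip.
The step shows: θ**3*sin(θ) - 9*θ**2*cos(θ) - 18*θ*sin(θ) - 6*cos(θ)
The correct value should be: θ**3*sin(θ) - 9*θ**2*cos(θ) - 18*θ*sin(θ) + 6*cos(θ)

Explanation: The sign of one term was flipped: the term 6*cos(θ) was incorrectly written as -6*cos(θ)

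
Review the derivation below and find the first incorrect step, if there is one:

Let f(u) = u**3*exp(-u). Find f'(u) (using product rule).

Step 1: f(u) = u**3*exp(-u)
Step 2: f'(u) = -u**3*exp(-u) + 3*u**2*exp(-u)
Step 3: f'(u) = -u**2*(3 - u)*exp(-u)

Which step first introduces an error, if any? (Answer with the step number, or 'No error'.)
Step 3

Step 3 is incorrect due to a sign flip.
The step shows: -u**2*(3 - u)*exp(-u)
The correct value should be: u**2*(3 - u)*exp(-u)

Explanation: The sign of the whole expression was flipped: the term u**2*(3 - u)*exp(-u) was incorrectly written as -u**2*(3 - u)*exp(-u)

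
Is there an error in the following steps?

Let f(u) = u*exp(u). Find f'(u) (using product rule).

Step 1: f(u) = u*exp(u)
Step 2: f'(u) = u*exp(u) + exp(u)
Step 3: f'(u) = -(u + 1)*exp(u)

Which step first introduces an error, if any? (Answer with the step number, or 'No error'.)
Step 3

Step 3 is incorrect due to a sign flip.
The step shows: -(u + 1)*exp(u)
The correct value should be: (u + 1)*exp(u)

Explanation: The sign of the whole expression was flipped: the term (u + 1)*exp(u) was incorrectly written as -(u + 1)*exp(u)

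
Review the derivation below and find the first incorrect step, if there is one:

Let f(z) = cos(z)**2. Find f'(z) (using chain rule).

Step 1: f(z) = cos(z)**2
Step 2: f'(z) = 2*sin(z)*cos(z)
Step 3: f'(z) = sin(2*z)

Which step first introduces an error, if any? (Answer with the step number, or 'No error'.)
Step 2

Step 2 is incorrect due to a sign flip.
The step shows: 2*sin(z)*cos(z)
The correct value should be: -2*sin(z)*cos(z)

Explanation: The sign of the whole expression was flipped: the term -2*sin(z)*cos(z) was incorrectly written as 2*sin(z)*cos(z)
The later steps are derived from this incorrect expression, so the error originates in Step 2.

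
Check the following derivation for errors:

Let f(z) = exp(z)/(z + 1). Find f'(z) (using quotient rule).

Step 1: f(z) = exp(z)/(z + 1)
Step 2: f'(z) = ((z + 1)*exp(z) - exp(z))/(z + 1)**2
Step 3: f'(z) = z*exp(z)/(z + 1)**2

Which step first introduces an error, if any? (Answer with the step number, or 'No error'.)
No error

All steps in this derivation are correct.
The final answer f'(z) = z*exp(z)/(z + 1)**2 is valid.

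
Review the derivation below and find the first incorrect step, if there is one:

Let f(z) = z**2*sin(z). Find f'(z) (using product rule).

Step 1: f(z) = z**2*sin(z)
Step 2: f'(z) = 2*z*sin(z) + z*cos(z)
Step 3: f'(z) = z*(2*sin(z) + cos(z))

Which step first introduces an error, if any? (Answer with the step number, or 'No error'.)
Step 2

Step 2 is incorrect due to a wrong exponent.
The step shows: 2*z*sin(z) + z*cos(z)
The correct value should be: z**2*cos(z) + 2*z*sin(z)

Explanation: The exponent 2 on z was incorrectly written as 1: the term z**2*cos(z) was incorrectly written as z*cos(z)
The later steps are derived from this incorrect expression, so the error originates in Step 2.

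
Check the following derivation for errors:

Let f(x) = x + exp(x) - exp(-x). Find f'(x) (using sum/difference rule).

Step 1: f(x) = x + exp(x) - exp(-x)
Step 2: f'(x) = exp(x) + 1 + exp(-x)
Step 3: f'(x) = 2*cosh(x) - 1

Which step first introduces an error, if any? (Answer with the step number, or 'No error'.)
Step 3

Step 3 is incorrect due to a sign flip.
The step shows: 2*cosh(x) - 1
The correct value should be: 2*cosh(x) + 1

Explanation: The sign of one term was flipped: the term 1 was incorrectly written as -1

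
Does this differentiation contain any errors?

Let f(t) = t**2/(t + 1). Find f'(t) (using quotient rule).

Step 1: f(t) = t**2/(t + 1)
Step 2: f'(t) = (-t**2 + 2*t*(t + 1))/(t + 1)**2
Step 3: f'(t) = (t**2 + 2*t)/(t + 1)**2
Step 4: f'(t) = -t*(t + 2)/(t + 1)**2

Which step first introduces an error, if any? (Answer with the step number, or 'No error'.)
Step 4

Step 4 is incorrect due to a sign flip.
The step shows: -t*(t + 2)/(t + 1)**2
The correct value should be: t*(t + 2)/(t + 1)**2

Explanation: The sign of the whole expression was flipped: the term t*(t + 2)/(t + 1)**2 was incorrectly written as -t*(t + 2)/(t + 1)**2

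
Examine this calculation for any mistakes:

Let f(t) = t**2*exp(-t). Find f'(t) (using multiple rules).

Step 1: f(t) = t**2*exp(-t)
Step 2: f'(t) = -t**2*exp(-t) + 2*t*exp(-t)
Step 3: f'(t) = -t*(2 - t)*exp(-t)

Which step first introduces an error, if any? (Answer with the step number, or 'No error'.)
Step 3

Step 3 is incorrect due to a sign flip.
The step shows: -t*(2 - t)*exp(-t)
The correct value should be: t*(2 - t)*exp(-t)

Explanation: The sign of the whole expression was flipped: the term t*(2 - t)*exp(-t) was incorrectly written as -t*(2 - t)*exp(-t)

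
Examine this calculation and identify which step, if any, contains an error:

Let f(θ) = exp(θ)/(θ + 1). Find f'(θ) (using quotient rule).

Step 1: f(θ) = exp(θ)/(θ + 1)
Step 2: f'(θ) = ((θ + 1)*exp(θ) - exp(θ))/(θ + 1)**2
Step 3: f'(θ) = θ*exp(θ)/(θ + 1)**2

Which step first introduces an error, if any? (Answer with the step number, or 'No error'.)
No error

All steps in this derivation are correct.
The final answer f'(θ) = θ*exp(θ)/(θ + 1)**2 is valid.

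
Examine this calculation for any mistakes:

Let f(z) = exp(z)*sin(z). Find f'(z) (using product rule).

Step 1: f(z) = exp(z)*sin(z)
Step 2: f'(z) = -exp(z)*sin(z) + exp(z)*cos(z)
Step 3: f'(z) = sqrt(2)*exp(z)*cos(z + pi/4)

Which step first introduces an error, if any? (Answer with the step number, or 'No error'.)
Step 2

Step 2 is incorrect due to a sign flip.
The step shows: -exp(z)*sin(z) + exp(z)*cos(z)
The correct value should be: exp(z)*sin(z) + exp(z)*cos(z)

Explanation: The sign of one term was flipped: the term exp(z)*sin(z) was incorrectly written as -exp(z)*sin(z)
The later steps are derived from this incorrect expression, so the error originates in Step 2.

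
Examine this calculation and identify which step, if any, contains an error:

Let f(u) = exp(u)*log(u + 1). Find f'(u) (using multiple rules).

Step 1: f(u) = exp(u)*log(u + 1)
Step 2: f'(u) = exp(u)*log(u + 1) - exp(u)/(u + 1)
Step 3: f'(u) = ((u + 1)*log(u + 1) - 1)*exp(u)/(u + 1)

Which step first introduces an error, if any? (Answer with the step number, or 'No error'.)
Step 2

Step 2 is incorrect due to a sign flip.
The step shows: exp(u)*log(u + 1) - exp(u)/(u + 1)
The correct value should be: exp(u)*log(u + 1) + exp(u)/(u + 1)

Explanation: The sign of one term was flipped: the term exp(u)/(u + 1) was incorrectly written as -exp(u)/(u + 1)
The later steps are derived from this incorrect expression, so the error originates in Step 2.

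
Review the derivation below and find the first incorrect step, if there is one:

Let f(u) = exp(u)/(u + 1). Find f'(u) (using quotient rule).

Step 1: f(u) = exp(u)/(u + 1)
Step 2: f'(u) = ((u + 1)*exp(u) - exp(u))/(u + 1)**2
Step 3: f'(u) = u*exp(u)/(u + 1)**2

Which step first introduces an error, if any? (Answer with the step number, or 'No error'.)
No error

All steps in this derivation are correct.
The final answer f'(u) = u*exp(u)/(u + 1)**2 is valid.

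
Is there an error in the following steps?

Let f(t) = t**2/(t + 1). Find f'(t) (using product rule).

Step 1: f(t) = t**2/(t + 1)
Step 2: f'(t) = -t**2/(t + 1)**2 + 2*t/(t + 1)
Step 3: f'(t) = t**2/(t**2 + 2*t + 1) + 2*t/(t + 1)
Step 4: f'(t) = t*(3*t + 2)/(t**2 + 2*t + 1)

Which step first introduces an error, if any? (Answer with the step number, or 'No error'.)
Step 3

Step 3 is incorrect due to a sign flip.
The step shows: t**2/(t**2 + 2*t + 1) + 2*t/(t + 1)
The correct value should be: -t**2/(t**2 + 2*t + 1) + 2*t/(t + 1)

Explanation: The sign of one term was flipped: the term -t**2/(t**2 + 2*t + 1) was incorrectly written as t**2/(t**2 + 2*t + 1)
The later steps are derived from this incorrect expression, so the error originates in Step 3.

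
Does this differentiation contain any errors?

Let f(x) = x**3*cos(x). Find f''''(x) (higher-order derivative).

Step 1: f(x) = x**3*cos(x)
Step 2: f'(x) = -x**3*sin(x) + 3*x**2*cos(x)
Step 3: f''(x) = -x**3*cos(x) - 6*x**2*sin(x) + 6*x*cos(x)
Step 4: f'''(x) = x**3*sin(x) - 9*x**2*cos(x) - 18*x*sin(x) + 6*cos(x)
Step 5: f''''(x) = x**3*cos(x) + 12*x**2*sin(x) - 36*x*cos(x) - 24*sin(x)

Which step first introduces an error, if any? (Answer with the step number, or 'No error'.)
No error

All steps in this derivation are correct.
The final answer f''''(x) = x**3*cos(x) + 12*x**2*sin(x) - 36*x*cos(x) - 24*sin(x) is valid.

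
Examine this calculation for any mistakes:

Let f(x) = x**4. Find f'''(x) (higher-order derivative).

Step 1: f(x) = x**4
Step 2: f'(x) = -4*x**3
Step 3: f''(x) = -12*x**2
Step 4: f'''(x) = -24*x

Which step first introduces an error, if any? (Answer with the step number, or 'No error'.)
Step 2

Step 2 is incorrect due to a sign flip.
The step shows: -4*x**3
The correct value should be: 4*x**3

Explanation: The sign of the whole expression was flipped: the term 4*x**3 was incorrectly written as -4*x**3
The later steps are derived from this incorrect expression, so the error originates in Step 2.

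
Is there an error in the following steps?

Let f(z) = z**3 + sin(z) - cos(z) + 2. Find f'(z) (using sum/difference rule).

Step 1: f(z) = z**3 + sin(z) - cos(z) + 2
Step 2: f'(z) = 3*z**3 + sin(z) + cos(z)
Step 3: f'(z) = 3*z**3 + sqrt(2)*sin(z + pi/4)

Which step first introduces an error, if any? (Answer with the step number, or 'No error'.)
Step 2

Step 2 is incorrect due to a wrong exponent.
The step shows: 3*z**3 + sin(z) + cos(z)
The correct value should be: 3*z**2 + sin(z) + cos(z)

Explanation: The exponent 2 on z was incorrectly written as 3: the term 3*z**2 was incorrectly written as 3*z**3
The later steps are derived from this incorrect expression, so the error originates in Step 2.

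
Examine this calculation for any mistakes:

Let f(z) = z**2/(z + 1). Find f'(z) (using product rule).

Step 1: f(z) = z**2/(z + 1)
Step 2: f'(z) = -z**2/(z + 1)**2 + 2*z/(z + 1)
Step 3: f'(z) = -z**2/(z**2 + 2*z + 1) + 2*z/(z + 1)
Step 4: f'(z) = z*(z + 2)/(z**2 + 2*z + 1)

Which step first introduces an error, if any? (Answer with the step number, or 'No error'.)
No error

All steps in this derivation are correct.
The final answer f'(z) = z*(z + 2)/(z**2 + 2*z + 1) is valid.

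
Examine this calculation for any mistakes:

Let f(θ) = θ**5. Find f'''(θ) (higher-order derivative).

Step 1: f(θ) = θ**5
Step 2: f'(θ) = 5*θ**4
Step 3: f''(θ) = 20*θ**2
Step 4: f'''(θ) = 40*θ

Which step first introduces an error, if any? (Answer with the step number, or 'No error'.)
Step 3

Step 3 is incorrect due to a wrong exponent.
The step shows: 20*θ**2
The correct value should be: 20*θ**3

Explanation: The exponent 3 on θ was incorrectly written as 2: the term 20*θ**3 was incorrectly written as 20*θ**2
The later steps are derived from this incorrect expression, so the error originates in Step 3.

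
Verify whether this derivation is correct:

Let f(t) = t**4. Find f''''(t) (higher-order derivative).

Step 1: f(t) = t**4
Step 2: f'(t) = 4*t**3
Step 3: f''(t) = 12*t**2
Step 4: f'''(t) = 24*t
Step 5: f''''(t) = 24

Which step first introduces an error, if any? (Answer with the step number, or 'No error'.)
No error

All steps in this derivation are correct.
The final answer f''''(t) = 24 is valid.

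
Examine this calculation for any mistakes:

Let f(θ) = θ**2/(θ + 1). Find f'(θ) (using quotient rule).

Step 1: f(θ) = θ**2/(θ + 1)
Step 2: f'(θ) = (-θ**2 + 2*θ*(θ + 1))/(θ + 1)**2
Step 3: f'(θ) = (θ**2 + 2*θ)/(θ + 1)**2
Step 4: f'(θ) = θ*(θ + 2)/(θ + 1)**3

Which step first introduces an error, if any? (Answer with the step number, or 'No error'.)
Step 4

Step 4 is incorrect due to a wrong exponent.
The step shows: θ*(θ + 2)/(θ + 1)**3
The correct value should be: θ*(θ + 2)/(θ + 1)**2

Explanation: The exponent -2 on θ + 1 was incorrectly written as -3: the term θ*(θ + 2)/(θ + 1)**2 was incorrectly written as θ*(θ + 2)/(θ + 1)**3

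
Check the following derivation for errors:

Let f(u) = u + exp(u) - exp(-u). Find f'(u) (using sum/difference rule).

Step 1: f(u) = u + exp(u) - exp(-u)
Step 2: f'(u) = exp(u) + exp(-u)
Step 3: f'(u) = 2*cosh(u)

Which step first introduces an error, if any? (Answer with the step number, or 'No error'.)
Step 2

Step 2 is incorrect due to a dropped term.
The step shows: exp(u) + exp(-u)
The correct value should be: exp(u) + 1 + exp(-u)

Explanation: A term was dropped: the term 1 was incorrectly omitted
The later steps are derived from this incorrect expression, so the error originates in Step 2.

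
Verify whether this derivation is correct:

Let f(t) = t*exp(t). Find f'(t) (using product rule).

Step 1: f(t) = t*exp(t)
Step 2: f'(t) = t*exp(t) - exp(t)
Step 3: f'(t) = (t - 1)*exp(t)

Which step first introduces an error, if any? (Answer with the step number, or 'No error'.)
Step 2

Step 2 is incorrect due to a sign flip.
The step shows: t*exp(t) - exp(t)
The correct value should be: t*exp(t) + exp(t)

Explanation: The sign of one term was flipped: the term exp(t) was incorrectly written as -exp(t)
The later steps are derived from this incorrect expression, so the error originates in Step 2.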